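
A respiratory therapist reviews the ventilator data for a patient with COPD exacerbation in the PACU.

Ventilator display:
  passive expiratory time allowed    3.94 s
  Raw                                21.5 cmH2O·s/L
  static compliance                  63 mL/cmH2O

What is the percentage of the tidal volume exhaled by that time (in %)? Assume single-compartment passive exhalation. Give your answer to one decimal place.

τ = R × C = 21.5 × 63 mL/cmH2O = 21.5 × 0.063 L/cmH2O = 1.355 s.
Passive exhalation: V(t)/V₀ = e^(−t/τ) = e^(−3.94/1.355) = 0.0546.
Fraction exhaled = 1 − 0.0546 = 0.9454 → 94.54%.

94.5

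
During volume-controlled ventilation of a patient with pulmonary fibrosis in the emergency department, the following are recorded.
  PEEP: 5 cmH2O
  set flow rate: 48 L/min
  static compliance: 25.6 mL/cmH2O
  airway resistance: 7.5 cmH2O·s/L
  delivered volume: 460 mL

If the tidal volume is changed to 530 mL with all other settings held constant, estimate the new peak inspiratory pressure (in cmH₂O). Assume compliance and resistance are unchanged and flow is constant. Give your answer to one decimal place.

31.7

Flow: 48 L/min ÷ 60 = 0.8 L/s.
PIP = Vt/C + R·V̇ + PEEP (constant-flow equation of motion).
Only the elastic term changes: ΔPIP = ΔVt / C = (530 − 460) / 25.6 = 2.734 cmH2O.
Original PIP = 460/25.6 + 7.5×0.8 + 5 = 28.969 cmH2O; new PIP = 28.969 + (2.734) = 31.703 cmH2O.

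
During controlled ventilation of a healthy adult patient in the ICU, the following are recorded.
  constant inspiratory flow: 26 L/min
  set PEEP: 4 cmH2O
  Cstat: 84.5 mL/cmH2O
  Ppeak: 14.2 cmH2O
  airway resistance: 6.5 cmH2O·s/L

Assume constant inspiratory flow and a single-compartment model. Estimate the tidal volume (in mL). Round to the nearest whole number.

624

Flow: 26 L/min ÷ 60 = 0.4333 L/s.
Equation of motion (constant flow): PIP = Vt/C + R·V̇ + PEEP.
Vt/C = PIP − R·V̇ − PEEP = 14.2 − 2.816 − 4 = 7.384 cmH2O.
Vt = C × 7.384 = 84.5 × 7.384 = 623.95 mL.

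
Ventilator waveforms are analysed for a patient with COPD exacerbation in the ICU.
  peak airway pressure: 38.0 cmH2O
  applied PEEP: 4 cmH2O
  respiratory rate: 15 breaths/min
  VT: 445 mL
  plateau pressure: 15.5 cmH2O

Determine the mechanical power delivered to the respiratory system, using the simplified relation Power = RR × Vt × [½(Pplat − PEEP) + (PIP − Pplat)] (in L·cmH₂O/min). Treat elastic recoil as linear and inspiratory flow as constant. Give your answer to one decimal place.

188.6

Per-breath work = Vt × [½(Pplat−PEEP) + (PIP−Pplat)] = 0.445 × [0.5×11.5 + 22.5] = 0.445 × 28.25 = 12.571 L·cmH2O.
Power = 15 × 12.571 = 188.57 L·cmH2O/min.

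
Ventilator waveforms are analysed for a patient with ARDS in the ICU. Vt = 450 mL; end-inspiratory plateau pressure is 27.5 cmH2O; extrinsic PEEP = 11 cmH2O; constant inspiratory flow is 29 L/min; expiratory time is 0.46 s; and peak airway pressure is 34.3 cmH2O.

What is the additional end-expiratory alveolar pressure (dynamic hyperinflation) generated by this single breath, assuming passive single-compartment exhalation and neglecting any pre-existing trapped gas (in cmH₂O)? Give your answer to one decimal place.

5.0

Flow: 29 L/min ÷ 60 = 0.4833 L/s.
R = (PIP − Pplat)/V̇ = (34.3 − 27.5) / 0.4833 = 6.8/0.4833 = 14.07 cmH2O·s/L.
C = Vt/(Pplat − PEEP) = 450.0 / (27.5 − 11) = 450.0/16.5 = 27.273 mL/cmH2O.
τ = R × C = 14.07 × 0.02727 L/cmH2O = 0.3837 s.
Fraction remaining = e^(−Te/τ) = e^(−0.46/0.3837) = 0.3015; trapped volume = 450.0 × 0.3015 = 135.68 mL.
Additional alveolar pressure from trapping ≈ V_trapped / C = 135.68 / 27.273 = 4.975 cmH2O.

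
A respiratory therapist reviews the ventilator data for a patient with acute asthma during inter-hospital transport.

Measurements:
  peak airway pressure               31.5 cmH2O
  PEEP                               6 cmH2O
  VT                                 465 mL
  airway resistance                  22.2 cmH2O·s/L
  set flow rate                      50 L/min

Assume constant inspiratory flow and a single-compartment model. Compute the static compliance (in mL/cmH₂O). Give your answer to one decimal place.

66.4

Flow: 50 L/min ÷ 60 = 0.8333 L/s.
Equation of motion (constant flow): PIP = Vt/C + R·V̇ + PEEP.
Vt/C = PIP − R·V̇ − PEEP = 31.5 − 22.2×0.8333 − 6 = 31.5 − 18.499 − 6 = 7.001 cmH2O.
C = Vt / 7.001 = 465 / 7.001 = 66.419 mL/cmH2O.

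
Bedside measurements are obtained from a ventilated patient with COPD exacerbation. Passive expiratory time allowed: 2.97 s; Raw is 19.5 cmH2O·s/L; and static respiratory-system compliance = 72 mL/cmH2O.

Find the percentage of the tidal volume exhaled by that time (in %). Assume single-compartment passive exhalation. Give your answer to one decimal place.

τ = R × C = 19.5 × 72 mL/cmH2O = 19.5 × 0.072 L/cmH2O = 1.404 s.
Passive exhalation: V(t)/V₀ = e^(−t/τ) = e^(−2.97/1.404) = 0.1206.
Fraction exhaled = 1 − 0.1206 = 0.8794 → 87.94%.

87.9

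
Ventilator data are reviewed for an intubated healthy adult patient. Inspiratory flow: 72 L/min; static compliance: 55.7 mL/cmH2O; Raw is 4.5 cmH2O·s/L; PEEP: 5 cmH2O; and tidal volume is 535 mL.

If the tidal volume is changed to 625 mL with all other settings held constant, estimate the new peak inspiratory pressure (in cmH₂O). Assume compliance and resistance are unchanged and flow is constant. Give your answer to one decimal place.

Flow: 72 L/min ÷ 60 = 1.2 L/s.
PIP = Vt/C + R·V̇ + PEEP (constant-flow equation of motion).
Only the elastic term changes: ΔPIP = ΔVt / C = (625 − 535) / 55.7 = 1.616 cmH2O.
Original PIP = 535/55.7 + 4.5×1.2 + 5 = 20.005 cmH2O; new PIP = 20.005 + (1.616) = 21.621 cmH2O.

21.6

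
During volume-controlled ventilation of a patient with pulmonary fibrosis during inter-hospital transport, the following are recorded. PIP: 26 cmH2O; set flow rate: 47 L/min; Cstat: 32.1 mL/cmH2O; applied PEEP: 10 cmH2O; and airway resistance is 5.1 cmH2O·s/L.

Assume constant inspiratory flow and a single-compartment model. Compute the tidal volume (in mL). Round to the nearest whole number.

385

Flow: 47 L/min ÷ 60 = 0.7833 L/s.
Equation of motion (constant flow): PIP = Vt/C + R·V̇ + PEEP.
Vt/C = PIP − R·V̇ − PEEP = 26 − 3.995 − 10 = 12.005 cmH2O.
Vt = C × 12.005 = 32.1 × 12.005 = 385.36 mL.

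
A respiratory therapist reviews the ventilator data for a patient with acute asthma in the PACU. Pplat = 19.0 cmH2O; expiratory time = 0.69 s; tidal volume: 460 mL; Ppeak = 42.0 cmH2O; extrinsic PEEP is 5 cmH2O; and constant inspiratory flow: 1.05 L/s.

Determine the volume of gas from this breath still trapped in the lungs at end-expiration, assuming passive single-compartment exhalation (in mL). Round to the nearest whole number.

R = (PIP − Pplat)/V̇ = (42.0 − 19.0) / 1.05 = 23.0/1.05 = 21.905 cmH2O·s/L.
C = Vt/(Pplat − PEEP) = 460.0 / (19.0 − 5) = 460.0/14.0 = 32.857 mL/cmH2O.
τ = R × C = 21.905 × 0.03286 L/cmH2O = 0.7198 s.
Fraction remaining = e^(−Te/τ) = e^(−0.69/0.7198) = 0.3834.
Trapped volume = 460.0 × 0.3834 = 176.36 mL.

176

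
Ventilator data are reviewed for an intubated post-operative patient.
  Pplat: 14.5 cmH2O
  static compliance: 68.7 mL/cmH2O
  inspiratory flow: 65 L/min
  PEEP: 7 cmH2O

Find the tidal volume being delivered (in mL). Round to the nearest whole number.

515

Vt = Cstat × (Pplat − PEEP) = 68.7 × (14.5 − 7) = 68.7 × 7.5 = 515.25 mL.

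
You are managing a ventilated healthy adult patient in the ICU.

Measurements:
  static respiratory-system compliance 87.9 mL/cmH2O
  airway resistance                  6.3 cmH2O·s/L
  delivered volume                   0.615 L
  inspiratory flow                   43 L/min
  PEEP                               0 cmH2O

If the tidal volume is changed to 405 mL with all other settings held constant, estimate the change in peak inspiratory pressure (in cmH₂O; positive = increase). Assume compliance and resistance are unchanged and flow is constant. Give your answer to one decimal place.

PIP = Vt/C + R·V̇ + PEEP (constant-flow equation of motion).
Only the elastic term changes: ΔPIP = ΔVt / C = (405 − 615) / 87.9 = -2.389 cmH2O.

-2.4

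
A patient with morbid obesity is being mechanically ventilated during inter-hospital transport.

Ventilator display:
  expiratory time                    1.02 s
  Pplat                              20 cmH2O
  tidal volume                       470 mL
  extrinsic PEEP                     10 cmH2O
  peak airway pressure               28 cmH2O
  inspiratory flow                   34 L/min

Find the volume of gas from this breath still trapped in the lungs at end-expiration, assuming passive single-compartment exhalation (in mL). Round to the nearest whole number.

Flow: 34 L/min ÷ 60 = 0.5667 L/s.
R = (PIP − Pplat)/V̇ = (28 − 20) / 0.5667 = 8.0/0.5667 = 14.117 cmH2O·s/L.
C = Vt/(Pplat − PEEP) = 470.0 / (20 − 10) = 470.0/10.0 = 47.0 mL/cmH2O.
τ = R × C = 14.117 × 0.047 L/cmH2O = 0.6635 s.
Fraction remaining = e^(−Te/τ) = e^(−1.02/0.6635) = 0.215.
Trapped volume = 470.0 × 0.215 = 101.05 mL.

101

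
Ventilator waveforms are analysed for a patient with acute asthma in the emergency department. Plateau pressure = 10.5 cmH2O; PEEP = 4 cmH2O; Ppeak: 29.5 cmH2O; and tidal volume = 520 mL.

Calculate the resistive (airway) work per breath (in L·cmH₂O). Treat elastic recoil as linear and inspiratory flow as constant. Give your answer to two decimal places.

With constant inspiratory flow the resistive pressure is constant at PIP − Pplat = 29.5 − 10.5 = 19.0 cmH2O, so resistive work = 19.0 × 0.520 = 9.88 L·cmH2O.

9.88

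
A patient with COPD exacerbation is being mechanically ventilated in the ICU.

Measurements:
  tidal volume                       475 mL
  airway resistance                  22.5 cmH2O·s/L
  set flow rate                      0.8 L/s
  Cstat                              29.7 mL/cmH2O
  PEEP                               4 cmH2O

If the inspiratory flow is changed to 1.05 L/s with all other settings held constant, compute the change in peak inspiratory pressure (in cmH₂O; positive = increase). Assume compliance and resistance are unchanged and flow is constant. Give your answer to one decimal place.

PIP = Vt/C + R·V̇ + PEEP (constant-flow equation of motion).
Only the resistive term changes: ΔPIP = R × ΔV̇ = 22.5 × (1.05 − 0.8) = 22.5 × 0.25 = 5.625 cmH2O.

5.6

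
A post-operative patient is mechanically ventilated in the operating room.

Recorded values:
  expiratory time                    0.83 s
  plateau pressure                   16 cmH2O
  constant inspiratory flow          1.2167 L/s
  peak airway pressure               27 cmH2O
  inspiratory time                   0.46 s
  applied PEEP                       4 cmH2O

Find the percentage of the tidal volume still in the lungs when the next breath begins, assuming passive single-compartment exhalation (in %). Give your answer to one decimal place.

14.0

Vt = flow × Ti = 1.2167 L/s × 0.46 s × 1000 mL/L = 559.68 mL.
R = (PIP − Pplat)/V̇ = (27 − 16) / 1.2167 = 11.0/1.2167 = 9.041 cmH2O·s/L.
C = Vt/(Pplat − PEEP) = 559.68 / (16 − 4) = 559.68/12.0 = 46.64 mL/cmH2O.
τ = R × C = 9.041 × 0.04664 L/cmH2O = 0.4217 s.
Fraction remaining at end-expiration = e^(−Te/τ) = e^(−0.83/0.4217) = 0.1397 → 13.97%.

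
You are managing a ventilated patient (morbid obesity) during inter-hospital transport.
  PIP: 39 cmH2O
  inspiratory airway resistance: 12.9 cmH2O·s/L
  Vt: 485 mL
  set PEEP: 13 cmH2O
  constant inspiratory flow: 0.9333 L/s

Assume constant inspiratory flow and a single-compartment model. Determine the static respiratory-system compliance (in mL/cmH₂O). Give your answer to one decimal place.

Equation of motion (constant flow): PIP = Vt/C + R·V̇ + PEEP.
Vt/C = PIP − R·V̇ − PEEP = 39 − 12.9×0.9333 − 13 = 39 − 12.04 − 13 = 13.96 cmH2O.
C = Vt / 13.96 = 485 / 13.96 = 34.742 mL/cmH2O.

34.7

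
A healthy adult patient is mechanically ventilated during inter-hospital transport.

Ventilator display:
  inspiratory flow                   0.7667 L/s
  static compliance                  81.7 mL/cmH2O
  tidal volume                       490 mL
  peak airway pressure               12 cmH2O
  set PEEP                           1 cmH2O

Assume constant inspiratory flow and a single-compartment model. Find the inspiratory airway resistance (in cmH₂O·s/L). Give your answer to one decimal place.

6.5

Equation of motion (constant flow): PIP = Vt/C + R·V̇ + PEEP.
R·V̇ = PIP − Vt/C − PEEP = 12 − 490/81.7 − 1 = 12 − 5.998 − 1 = 5.002 cmH2O.
R = 5.002 / 0.7667 = 6.524 cmH2O·s/L.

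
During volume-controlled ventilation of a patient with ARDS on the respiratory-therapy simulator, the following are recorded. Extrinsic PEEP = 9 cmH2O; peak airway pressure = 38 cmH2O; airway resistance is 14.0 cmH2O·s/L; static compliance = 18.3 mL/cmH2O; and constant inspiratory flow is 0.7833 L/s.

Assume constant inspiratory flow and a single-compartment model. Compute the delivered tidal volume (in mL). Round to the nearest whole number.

330

Equation of motion (constant flow): PIP = Vt/C + R·V̇ + PEEP.
Vt/C = PIP − R·V̇ − PEEP = 38 − 10.966 − 9 = 18.034 cmH2O.
Vt = C × 18.034 = 18.3 × 18.034 = 330.02 mL.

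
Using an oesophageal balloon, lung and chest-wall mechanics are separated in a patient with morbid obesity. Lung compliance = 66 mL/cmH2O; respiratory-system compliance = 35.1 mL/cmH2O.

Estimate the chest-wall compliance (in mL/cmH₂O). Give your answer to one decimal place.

75.0

1/Ccw = 1/Crs − 1/CL.
1/Ccw = 1/35.1 − 1/66 = 0.01334.
Ccw = 74.963 mL/cmH2O.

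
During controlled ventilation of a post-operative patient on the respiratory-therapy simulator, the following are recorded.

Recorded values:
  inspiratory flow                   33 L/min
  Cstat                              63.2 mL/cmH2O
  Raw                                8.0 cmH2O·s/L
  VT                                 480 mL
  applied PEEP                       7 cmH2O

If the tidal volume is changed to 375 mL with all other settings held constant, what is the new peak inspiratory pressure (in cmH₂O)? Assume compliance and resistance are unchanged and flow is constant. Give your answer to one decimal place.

17.3

Flow: 33 L/min ÷ 60 = 0.55 L/s.
PIP = Vt/C + R·V̇ + PEEP (constant-flow equation of motion).
Only the elastic term changes: ΔPIP = ΔVt / C = (375 − 480) / 63.2 = -1.661 cmH2O.
Original PIP = 480/63.2 + 8.0×0.55 + 7 = 18.995 cmH2O; new PIP = 18.995 + (-1.661) = 17.334 cmH2O.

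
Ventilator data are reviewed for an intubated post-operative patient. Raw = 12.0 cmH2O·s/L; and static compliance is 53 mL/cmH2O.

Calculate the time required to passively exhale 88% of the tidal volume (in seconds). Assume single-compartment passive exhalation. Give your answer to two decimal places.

1.35

τ = R × C = 12.0 × 53 mL/cmH2O = 12.0 × 0.053 L/cmH2O = 0.636 s.
Exhaled fraction f = 1 − e^(−t/τ) → t = −τ·ln(1 − f) = −0.636·ln(0.12) = 1.348 s.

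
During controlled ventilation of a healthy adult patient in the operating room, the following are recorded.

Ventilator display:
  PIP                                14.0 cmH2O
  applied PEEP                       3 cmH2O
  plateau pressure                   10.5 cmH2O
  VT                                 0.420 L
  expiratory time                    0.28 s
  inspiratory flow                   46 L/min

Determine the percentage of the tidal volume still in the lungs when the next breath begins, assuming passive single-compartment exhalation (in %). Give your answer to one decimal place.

Flow: 46 L/min ÷ 60 = 0.7667 L/s.
R = (PIP − Pplat)/V̇ = (14.0 − 10.5) / 0.7667 = 3.5/0.7667 = 4.565 cmH2O·s/L.
C = Vt/(Pplat − PEEP) = 420.0 / (10.5 − 3) = 420.0/7.5 = 56.0 mL/cmH2O.
τ = R × C = 4.565 × 0.056 L/cmH2O = 0.2556 s.
Fraction remaining at end-expiration = e^(−Te/τ) = e^(−0.28/0.2556) = 0.3344 → 33.44%.

33.4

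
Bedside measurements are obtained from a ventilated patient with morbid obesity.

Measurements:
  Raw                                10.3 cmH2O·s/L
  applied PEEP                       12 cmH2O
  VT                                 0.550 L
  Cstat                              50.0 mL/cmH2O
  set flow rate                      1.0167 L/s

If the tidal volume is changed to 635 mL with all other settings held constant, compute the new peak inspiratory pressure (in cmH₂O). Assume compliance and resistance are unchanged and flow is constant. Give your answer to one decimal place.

PIP = Vt/C + R·V̇ + PEEP (constant-flow equation of motion).
Only the elastic term changes: ΔPIP = ΔVt / C = (635 − 550) / 50.0 = 1.7 cmH2O.
Original PIP = 550/50.0 + 10.3×1.0167 + 12 = 33.472 cmH2O; new PIP = 33.472 + (1.7) = 35.172 cmH2O.

35.2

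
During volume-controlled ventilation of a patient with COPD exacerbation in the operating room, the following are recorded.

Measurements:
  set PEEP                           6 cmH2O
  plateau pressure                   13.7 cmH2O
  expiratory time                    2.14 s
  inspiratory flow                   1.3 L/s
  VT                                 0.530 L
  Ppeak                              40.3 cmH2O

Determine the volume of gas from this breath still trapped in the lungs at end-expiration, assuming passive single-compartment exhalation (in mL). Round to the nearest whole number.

R = (PIP − Pplat)/V̇ = (40.3 − 13.7) / 1.3 = 26.6/1.3 = 20.462 cmH2O·s/L.
C = Vt/(Pplat − PEEP) = 530.0 / (13.7 − 6) = 530.0/7.7 = 68.831 mL/cmH2O.
τ = R × C = 20.462 × 0.06883 L/cmH2O = 1.408 s.
Fraction remaining = e^(−Te/τ) = e^(−2.14/1.408) = 0.2187.
Trapped volume = 530.0 × 0.2187 = 115.91 mL.

116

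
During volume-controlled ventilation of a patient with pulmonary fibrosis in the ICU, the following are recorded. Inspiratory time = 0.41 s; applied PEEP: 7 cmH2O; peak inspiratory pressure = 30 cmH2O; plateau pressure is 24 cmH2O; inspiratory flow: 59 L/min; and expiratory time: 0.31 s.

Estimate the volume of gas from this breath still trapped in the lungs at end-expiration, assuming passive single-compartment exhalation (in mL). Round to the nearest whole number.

47

Flow: 59 L/min ÷ 60 = 0.9833 L/s.
Vt = flow × Ti = 0.9833 L/s × 0.41 s × 1000 mL/L = 403.15 mL.
R = (PIP − Pplat)/V̇ = (30 − 24) / 0.9833 = 6.0/0.9833 = 6.102 cmH2O·s/L.
C = Vt/(Pplat − PEEP) = 403.15 / (24 − 7) = 403.15/17.0 = 23.715 mL/cmH2O.
τ = R × C = 6.102 × 0.02372 L/cmH2O = 0.1447 s.
Fraction remaining = e^(−Te/τ) = e^(−0.31/0.1447) = 0.1174.
Trapped volume = 403.15 × 0.1174 = 47.33 mL.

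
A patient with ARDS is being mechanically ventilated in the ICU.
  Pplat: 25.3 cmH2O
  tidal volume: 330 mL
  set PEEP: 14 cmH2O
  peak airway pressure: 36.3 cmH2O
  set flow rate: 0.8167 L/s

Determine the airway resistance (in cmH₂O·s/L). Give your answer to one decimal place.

13.5

Raw = (PIP − Pplat) / flow = (36.3 − 25.3) / 0.8167 = 11.0 / 0.8167 = 13.469 cmH2O·s/L.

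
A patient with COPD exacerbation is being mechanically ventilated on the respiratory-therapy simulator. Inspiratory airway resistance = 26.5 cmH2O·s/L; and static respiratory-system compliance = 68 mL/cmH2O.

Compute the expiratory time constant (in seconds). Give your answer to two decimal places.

1.80

τ = R × C = 26.5 × 68 mL/cmH2O = 26.5 × 0.068 L/cmH2O = 1.802 s.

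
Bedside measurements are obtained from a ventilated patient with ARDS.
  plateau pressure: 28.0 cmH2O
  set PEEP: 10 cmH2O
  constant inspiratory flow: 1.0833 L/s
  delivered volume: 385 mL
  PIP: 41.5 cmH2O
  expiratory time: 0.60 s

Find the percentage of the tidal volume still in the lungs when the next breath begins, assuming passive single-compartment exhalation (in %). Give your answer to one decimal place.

10.5

R = (PIP − Pplat)/V̇ = (41.5 − 28.0) / 1.0833 = 13.5/1.0833 = 12.462 cmH2O·s/L.
C = Vt/(Pplat − PEEP) = 385.0 / (28.0 − 10) = 385.0/18.0 = 21.389 mL/cmH2O.
τ = R × C = 12.462 × 0.02139 L/cmH2O = 0.2666 s.
Fraction remaining at end-expiration = e^(−Te/τ) = e^(−0.60/0.2666) = 0.1053 → 10.53%.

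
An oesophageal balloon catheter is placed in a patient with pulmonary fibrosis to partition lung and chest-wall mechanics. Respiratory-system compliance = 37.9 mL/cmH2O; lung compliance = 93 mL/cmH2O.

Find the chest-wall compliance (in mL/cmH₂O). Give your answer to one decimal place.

1/Ccw = 1/Crs − 1/CL.
1/Ccw = 1/37.9 − 1/93 = 0.01563.
Ccw = 63.98 mL/cmH2O.

64.0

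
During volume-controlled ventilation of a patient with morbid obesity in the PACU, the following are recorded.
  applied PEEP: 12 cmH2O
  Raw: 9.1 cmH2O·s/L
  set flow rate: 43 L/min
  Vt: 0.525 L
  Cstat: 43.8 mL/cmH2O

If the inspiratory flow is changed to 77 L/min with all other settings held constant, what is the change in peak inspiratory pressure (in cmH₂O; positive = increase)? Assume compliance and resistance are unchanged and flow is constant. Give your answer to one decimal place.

Flow: 43 L/min ÷ 60 = 0.7167 L/s.
New flow: 77 L/min ÷ 60 = 1.2833 L/s.
PIP = Vt/C + R·V̇ + PEEP (constant-flow equation of motion).
Only the resistive term changes: ΔPIP = R × ΔV̇ = 9.1 × (1.2833 − 0.7167) = 9.1 × 0.5666 = 5.156 cmH2O.

5.2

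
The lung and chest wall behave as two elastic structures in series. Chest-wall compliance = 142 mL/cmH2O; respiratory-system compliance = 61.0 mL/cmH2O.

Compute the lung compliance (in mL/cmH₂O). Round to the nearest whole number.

1/CL = 1/Crs − 1/Ccw.
1/CL = 1/61.0 − 1/142 = 0.009351.
CL = 106.94 mL/cmH2O.

107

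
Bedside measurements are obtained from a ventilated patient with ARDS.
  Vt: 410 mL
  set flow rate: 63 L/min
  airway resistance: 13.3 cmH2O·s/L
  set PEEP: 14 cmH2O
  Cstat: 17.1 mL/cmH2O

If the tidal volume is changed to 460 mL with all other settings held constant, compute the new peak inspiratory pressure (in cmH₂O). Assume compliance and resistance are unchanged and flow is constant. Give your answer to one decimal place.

54.9

Flow: 63 L/min ÷ 60 = 1.05 L/s.
PIP = Vt/C + R·V̇ + PEEP (constant-flow equation of motion).
Only the elastic term changes: ΔPIP = ΔVt / C = (460 − 410) / 17.1 = 2.924 cmH2O.
Original PIP = 410/17.1 + 13.3×1.05 + 14 = 51.942 cmH2O; new PIP = 51.942 + (2.924) = 54.866 cmH2O.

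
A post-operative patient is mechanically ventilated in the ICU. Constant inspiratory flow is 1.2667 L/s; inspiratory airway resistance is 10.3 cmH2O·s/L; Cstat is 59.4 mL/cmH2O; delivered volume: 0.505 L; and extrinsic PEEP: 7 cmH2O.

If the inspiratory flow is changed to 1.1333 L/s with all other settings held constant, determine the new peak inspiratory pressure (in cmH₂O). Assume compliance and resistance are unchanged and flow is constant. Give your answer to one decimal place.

PIP = Vt/C + R·V̇ + PEEP (constant-flow equation of motion).
Only the resistive term changes: ΔPIP = R × ΔV̇ = 10.3 × (1.1333 − 1.2667) = 10.3 × -0.1334 = -1.374 cmH2O.
Original PIP = 505/59.4 + 10.3×1.2667 + 7 = 28.549 cmH2O; new PIP = 28.549 + (-1.374) = 27.175 cmH2O.

27.2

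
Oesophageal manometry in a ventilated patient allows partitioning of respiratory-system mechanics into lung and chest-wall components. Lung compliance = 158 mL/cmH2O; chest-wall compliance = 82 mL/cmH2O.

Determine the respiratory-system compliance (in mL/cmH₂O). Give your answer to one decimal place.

54.0

Lung and chest wall are elastances in series: 1/Crs = 1/CL + 1/Ccw.
1/Crs = 1/158 + 1/82 = 0.01852.
Crs = 53.996 mL/cmH2O.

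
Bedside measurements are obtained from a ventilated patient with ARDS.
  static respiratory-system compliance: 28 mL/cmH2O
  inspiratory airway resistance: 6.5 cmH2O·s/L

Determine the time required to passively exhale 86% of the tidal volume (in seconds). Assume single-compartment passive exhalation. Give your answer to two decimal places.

0.36

τ = R × C = 6.5 × 28 mL/cmH2O = 6.5 × 0.028 L/cmH2O = 0.182 s.
Exhaled fraction f = 1 − e^(−t/τ) → t = −τ·ln(1 − f) = −0.182·ln(0.14) = 0.3578 s.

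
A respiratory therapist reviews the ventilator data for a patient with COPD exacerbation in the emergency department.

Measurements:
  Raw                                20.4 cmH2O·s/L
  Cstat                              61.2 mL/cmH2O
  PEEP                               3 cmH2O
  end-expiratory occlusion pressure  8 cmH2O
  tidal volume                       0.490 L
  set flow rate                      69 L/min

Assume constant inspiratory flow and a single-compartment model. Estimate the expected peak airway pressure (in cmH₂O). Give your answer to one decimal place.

39.5

Flow: 69 L/min ÷ 60 = 1.15 L/s.
Total PEEP = 8 cmH2O (set 3 + intrinsic 5); this is the baseline alveolar pressure.
Equation of motion (constant flow): PIP = Vt/C + R·V̇ + PEEP.
PIP = 490/61.2 + 20.4×1.15 + 8 = 8.007 + 23.46 + 8 = 39.467 cmH2O.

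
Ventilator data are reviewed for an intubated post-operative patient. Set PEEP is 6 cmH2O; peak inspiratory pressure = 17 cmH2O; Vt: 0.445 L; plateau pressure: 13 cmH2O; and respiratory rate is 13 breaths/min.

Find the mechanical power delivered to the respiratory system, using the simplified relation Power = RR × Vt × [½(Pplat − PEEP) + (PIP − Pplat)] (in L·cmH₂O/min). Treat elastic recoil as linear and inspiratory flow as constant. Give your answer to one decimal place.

Per-breath work = Vt × [½(Pplat−PEEP) + (PIP−Pplat)] = 0.445 × [0.5×7.0 + 4.0] = 0.445 × 7.5 = 3.338 L·cmH2O.
Power = 13 × 3.338 = 43.394 L·cmH2O/min.

43.4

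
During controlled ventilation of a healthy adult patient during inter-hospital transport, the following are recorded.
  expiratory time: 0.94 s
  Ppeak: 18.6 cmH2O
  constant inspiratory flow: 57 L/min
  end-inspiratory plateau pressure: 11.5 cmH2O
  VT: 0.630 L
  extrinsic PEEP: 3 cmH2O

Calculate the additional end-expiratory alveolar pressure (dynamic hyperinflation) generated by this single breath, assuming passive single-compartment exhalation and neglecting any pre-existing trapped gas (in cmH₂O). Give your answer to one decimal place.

Flow: 57 L/min ÷ 60 = 0.95 L/s.
R = (PIP − Pplat)/V̇ = (18.6 − 11.5) / 0.95 = 7.1/0.95 = 7.474 cmH2O·s/L.
C = Vt/(Pplat − PEEP) = 630.0 / (11.5 − 3) = 630.0/8.5 = 74.118 mL/cmH2O.
τ = R × C = 7.474 × 0.07412 L/cmH2O = 0.554 s.
Fraction remaining = e^(−Te/τ) = e^(−0.94/0.554) = 0.1833; trapped volume = 630.0 × 0.1833 = 115.48 mL.
Additional alveolar pressure from trapping ≈ V_trapped / C = 115.48 / 74.118 = 1.558 cmH2O.

1.6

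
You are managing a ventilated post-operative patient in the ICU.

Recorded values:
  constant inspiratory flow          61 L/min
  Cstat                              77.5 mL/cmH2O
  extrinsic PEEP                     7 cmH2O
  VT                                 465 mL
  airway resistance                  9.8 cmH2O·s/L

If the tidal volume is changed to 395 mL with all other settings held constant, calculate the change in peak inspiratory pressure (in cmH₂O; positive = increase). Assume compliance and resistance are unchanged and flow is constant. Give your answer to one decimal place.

PIP = Vt/C + R·V̇ + PEEP (constant-flow equation of motion).
Only the elastic term changes: ΔPIP = ΔVt / C = (395 − 465) / 77.5 = -0.9032 cmH2O.

-0.9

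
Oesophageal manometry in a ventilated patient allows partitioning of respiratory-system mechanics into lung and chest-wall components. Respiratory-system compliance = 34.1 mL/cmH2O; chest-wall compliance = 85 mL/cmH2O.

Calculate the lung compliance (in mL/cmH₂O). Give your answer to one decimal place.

56.9

1/CL = 1/Crs − 1/Ccw.
1/CL = 1/34.1 − 1/85 = 0.01756.
CL = 56.948 mL/cmH2O.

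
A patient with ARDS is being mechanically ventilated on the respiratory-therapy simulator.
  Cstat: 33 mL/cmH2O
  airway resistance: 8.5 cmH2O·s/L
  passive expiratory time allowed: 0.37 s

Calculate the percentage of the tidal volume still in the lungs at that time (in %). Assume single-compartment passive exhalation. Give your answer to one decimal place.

τ = R × C = 8.5 × 33 mL/cmH2O = 8.5 × 0.033 L/cmH2O = 0.2805 s.
Passive exhalation: V(t)/V₀ = e^(−t/τ) = e^(−0.37/0.2805) = 0.2674.
Fraction remaining = 0.2674 → 26.74%.

26.7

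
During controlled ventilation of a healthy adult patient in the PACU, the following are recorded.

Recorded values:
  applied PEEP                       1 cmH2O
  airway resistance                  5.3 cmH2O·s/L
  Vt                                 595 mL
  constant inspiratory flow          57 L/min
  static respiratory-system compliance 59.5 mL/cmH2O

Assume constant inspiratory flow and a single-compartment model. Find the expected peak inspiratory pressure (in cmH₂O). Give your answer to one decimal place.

16.0

Flow: 57 L/min ÷ 60 = 0.95 L/s.
Equation of motion (constant flow): PIP = Vt/C + R·V̇ + PEEP.
PIP = 595/59.5 + 5.3×0.95 + 1 = 10.0 + 5.035 + 1 = 16.035 cmH2O.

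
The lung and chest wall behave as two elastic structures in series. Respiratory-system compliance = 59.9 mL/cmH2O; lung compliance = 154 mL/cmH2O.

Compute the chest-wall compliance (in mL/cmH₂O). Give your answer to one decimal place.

98.0

1/Ccw = 1/Crs − 1/CL.
1/Ccw = 1/59.9 − 1/154 = 0.0102.
Ccw = 98.039 mL/cmH2O.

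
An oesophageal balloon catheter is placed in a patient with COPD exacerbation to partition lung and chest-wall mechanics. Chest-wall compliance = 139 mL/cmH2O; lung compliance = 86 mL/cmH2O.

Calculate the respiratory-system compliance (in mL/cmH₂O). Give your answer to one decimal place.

Lung and chest wall are elastances in series: 1/Crs = 1/CL + 1/Ccw.
1/Crs = 1/86 + 1/139 = 0.01882.
Crs = 53.135 mL/cmH2O.

53.1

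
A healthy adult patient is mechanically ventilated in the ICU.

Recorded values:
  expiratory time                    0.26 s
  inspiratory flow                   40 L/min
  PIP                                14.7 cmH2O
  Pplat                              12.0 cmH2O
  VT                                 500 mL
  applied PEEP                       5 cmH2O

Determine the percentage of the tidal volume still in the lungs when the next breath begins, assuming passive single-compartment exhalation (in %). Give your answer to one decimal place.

40.7

Flow: 40 L/min ÷ 60 = 0.6667 L/s.
R = (PIP − Pplat)/V̇ = (14.7 − 12.0) / 0.6667 = 2.7/0.6667 = 4.05 cmH2O·s/L.
C = Vt/(Pplat − PEEP) = 500.0 / (12.0 − 5) = 500.0/7.0 = 71.429 mL/cmH2O.
τ = R × C = 4.05 × 0.07143 L/cmH2O = 0.2893 s.
Fraction remaining at end-expiration = e^(−Te/τ) = e^(−0.26/0.2893) = 0.4071 → 40.71%.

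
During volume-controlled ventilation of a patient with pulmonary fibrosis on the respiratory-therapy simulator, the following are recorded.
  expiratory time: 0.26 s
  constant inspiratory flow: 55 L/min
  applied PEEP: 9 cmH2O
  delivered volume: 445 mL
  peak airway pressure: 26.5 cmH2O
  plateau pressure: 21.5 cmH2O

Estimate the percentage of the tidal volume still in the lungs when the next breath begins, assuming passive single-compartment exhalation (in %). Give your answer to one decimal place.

26.2

Flow: 55 L/min ÷ 60 = 0.9167 L/s.
R = (PIP − Pplat)/V̇ = (26.5 − 21.5) / 0.9167 = 5.0/0.9167 = 5.454 cmH2O·s/L.
C = Vt/(Pplat − PEEP) = 445.0 / (21.5 − 9) = 445.0/12.5 = 35.6 mL/cmH2O.
τ = R × C = 5.454 × 0.0356 L/cmH2O = 0.1942 s.
Fraction remaining at end-expiration = e^(−Te/τ) = e^(−0.26/0.1942) = 0.2622 → 26.22%.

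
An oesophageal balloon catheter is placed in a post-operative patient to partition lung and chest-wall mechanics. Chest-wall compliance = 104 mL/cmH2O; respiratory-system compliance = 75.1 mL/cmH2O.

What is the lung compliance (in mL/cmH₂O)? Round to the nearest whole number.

270

1/CL = 1/Crs − 1/Ccw.
1/CL = 1/75.1 − 1/104 = 0.0037.
CL = 270.27 mL/cmH2O.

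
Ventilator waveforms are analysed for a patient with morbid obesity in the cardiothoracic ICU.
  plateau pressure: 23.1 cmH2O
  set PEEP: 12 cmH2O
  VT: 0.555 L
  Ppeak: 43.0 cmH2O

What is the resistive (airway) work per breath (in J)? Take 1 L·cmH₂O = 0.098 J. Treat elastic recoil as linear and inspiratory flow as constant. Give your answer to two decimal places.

With constant inspiratory flow the resistive pressure is constant at PIP − Pplat = 43.0 − 23.1 = 19.9 cmH2O, so resistive work = 19.9 × 0.555 = 11.045 L·cmH2O.
× 0.098 J/(L·cmH2O) → 1.082 J.

1.08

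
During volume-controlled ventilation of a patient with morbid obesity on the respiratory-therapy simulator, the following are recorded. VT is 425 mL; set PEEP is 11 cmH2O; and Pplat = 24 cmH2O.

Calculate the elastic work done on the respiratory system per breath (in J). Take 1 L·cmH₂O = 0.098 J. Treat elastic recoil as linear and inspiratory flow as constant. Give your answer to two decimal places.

Elastic work ≈ ½ × (Pplat − PEEP) × Vt = 0.5 × (24 − 11) × 0.425 L = 0.5 × 13.0 × 0.425 = 2.763 L·cmH2O.
× 0.098 J/(L·cmH2O) → 0.2708 J.

0.27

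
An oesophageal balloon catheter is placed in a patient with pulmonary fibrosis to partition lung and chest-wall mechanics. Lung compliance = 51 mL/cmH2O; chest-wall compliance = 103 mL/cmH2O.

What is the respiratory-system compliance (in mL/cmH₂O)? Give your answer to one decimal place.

34.1

Lung and chest wall are elastances in series: 1/Crs = 1/CL + 1/Ccw.
1/Crs = 1/51 + 1/103 = 0.02932.
Crs = 34.106 mL/cmH2O.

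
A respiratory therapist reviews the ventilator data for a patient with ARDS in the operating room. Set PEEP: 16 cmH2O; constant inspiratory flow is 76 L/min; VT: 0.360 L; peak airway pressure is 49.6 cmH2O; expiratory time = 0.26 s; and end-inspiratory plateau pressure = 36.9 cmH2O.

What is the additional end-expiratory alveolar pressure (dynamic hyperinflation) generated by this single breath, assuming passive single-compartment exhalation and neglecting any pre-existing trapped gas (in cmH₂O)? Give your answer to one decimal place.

4.6

Flow: 76 L/min ÷ 60 = 1.2667 L/s.
R = (PIP − Pplat)/V̇ = (49.6 − 36.9) / 1.2667 = 12.7/1.2667 = 10.026 cmH2O·s/L.
C = Vt/(Pplat − PEEP) = 360.0 / (36.9 − 16) = 360.0/20.9 = 17.225 mL/cmH2O.
τ = R × C = 10.026 × 0.01723 L/cmH2O = 0.1727 s.
Fraction remaining = e^(−Te/τ) = e^(−0.26/0.1727) = 0.2219; trapped volume = 360.0 × 0.2219 = 79.884 mL.
Additional alveolar pressure from trapping ≈ V_trapped / C = 79.884 / 17.225 = 4.638 cmH2O.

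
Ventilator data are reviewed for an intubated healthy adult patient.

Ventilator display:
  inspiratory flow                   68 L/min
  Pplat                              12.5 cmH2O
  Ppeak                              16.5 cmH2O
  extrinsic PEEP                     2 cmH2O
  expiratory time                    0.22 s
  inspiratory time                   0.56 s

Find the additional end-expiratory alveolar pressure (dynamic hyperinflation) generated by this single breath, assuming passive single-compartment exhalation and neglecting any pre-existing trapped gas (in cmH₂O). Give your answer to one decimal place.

3.7

Flow: 68 L/min ÷ 60 = 1.1333 L/s.
Vt = flow × Ti = 1.1333 L/s × 0.56 s × 1000 mL/L = 634.65 mL.
R = (PIP − Pplat)/V̇ = (16.5 − 12.5) / 1.1333 = 4.0/1.1333 = 3.53 cmH2O·s/L.
C = Vt/(Pplat − PEEP) = 634.65 / (12.5 − 2) = 634.65/10.5 = 60.443 mL/cmH2O.
τ = R × C = 3.53 × 0.06044 L/cmH2O = 0.2134 s.
Fraction remaining = e^(−Te/τ) = e^(−0.22/0.2134) = 0.3567; trapped volume = 634.65 × 0.3567 = 226.38 mL.
Additional alveolar pressure from trapping ≈ V_trapped / C = 226.38 / 60.443 = 3.745 cmH2O.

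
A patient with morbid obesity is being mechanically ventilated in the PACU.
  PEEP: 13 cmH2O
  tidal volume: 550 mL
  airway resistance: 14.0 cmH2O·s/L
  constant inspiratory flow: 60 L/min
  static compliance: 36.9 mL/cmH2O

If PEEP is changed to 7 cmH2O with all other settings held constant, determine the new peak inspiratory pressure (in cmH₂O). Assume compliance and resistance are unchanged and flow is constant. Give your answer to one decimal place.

35.9

Flow: 60 L/min ÷ 60 = 1 L/s.
PIP = Vt/C + R·V̇ + PEEP (constant-flow equation of motion).
Only the baseline term changes: ΔPIP = ΔPEEP = 7 − 13 = -6.0 cmH2O.
Original PIP = 550/36.9 + 14.0×1 + 13 = 41.905 cmH2O; new PIP = 41.905 + (-6.0) = 35.905 cmH2O.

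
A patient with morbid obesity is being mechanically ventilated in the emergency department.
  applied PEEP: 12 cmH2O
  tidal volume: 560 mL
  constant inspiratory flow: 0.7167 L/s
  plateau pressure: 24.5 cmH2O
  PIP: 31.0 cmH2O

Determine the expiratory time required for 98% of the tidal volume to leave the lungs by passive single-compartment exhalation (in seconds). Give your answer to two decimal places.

1.59

R = (PIP − Pplat)/V̇ = (31.0 − 24.5) / 0.7167 = 6.5/0.7167 = 9.069 cmH2O·s/L.
C = Vt/(Pplat − PEEP) = 560.0 / (24.5 − 12) = 560.0/12.5 = 44.8 mL/cmH2O.
τ = R × C = 9.069 × 0.0448 L/cmH2O = 0.4063 s.
t = −τ·ln(1 − 0.98) = −0.4063·ln(0.02) = 1.589 s.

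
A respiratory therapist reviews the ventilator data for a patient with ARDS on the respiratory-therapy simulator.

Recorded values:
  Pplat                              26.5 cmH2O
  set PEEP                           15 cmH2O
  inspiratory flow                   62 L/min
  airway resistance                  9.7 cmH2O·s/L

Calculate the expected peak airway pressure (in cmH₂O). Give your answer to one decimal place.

Flow: 62 L/min ÷ 60 = 1.0333 L/s.
PIP = Pplat + Raw × flow = 26.5 + 9.7 × 1.0333 = 26.5 + 10.023 = 36.523 cmH2O.

36.5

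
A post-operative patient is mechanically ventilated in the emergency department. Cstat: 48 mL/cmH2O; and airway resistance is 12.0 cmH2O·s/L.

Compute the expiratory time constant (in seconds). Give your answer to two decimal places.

0.58

τ = R × C = 12.0 × 48 mL/cmH2O = 12.0 × 0.048 L/cmH2O = 0.576 s.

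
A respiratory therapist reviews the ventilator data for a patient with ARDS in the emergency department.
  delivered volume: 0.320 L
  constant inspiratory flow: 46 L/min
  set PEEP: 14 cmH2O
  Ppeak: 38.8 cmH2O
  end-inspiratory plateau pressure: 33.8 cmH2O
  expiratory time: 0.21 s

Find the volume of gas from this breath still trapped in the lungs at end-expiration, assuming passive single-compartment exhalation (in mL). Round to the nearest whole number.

Flow: 46 L/min ÷ 60 = 0.7667 L/s.
R = (PIP − Pplat)/V̇ = (38.8 − 33.8) / 0.7667 = 5.0/0.7667 = 6.521 cmH2O·s/L.
C = Vt/(Pplat − PEEP) = 320.0 / (33.8 − 14) = 320.0/19.8 = 16.162 mL/cmH2O.
τ = R × C = 6.521 × 0.01616 L/cmH2O = 0.1054 s.
Fraction remaining = e^(−Te/τ) = e^(−0.21/0.1054) = 0.1364.
Trapped volume = 320.0 × 0.1364 = 43.648 mL.

44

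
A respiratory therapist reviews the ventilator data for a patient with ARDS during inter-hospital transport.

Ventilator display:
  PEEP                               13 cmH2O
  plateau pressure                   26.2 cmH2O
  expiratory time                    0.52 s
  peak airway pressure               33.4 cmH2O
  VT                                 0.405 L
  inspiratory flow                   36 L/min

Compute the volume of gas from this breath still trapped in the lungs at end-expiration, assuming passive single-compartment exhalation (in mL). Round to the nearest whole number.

Flow: 36 L/min ÷ 60 = 0.6 L/s.
R = (PIP − Pplat)/V̇ = (33.4 − 26.2) / 0.6 = 7.2/0.6 = 12.0 cmH2O·s/L.
C = Vt/(Pplat − PEEP) = 405.0 / (26.2 − 13) = 405.0/13.2 = 30.682 mL/cmH2O.
τ = R × C = 12.0 × 0.03068 L/cmH2O = 0.3682 s.
Fraction remaining = e^(−Te/τ) = e^(−0.52/0.3682) = 0.2436.
Trapped volume = 405.0 × 0.2436 = 98.658 mL.

99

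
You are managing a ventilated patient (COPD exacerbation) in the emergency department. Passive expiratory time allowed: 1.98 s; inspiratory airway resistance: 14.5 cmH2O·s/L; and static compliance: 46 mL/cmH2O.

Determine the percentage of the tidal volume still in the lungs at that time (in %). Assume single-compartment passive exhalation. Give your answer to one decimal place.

τ = R × C = 14.5 × 46 mL/cmH2O = 14.5 × 0.046 L/cmH2O = 0.667 s.
Passive exhalation: V(t)/V₀ = e^(−t/τ) = e^(−1.98/0.667) = 0.05138.
Fraction remaining = 0.05138 → 5.138%.

5.1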